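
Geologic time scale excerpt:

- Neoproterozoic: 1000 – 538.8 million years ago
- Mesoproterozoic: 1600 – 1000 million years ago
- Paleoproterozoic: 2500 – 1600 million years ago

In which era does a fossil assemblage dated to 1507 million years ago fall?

1507 Ma lies between 1600 and 1000 Ma, so it falls in the Mesoproterozoic.

Mesoproterozoic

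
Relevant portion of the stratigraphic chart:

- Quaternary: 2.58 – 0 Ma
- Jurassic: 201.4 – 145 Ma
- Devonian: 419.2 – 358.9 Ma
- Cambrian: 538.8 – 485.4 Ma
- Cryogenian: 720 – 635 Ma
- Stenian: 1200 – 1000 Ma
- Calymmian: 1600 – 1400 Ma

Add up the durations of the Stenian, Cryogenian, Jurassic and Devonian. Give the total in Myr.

Each duration: Stenian = 200; Cryogenian = 85; Jurassic = 56.4; Devonian = 60.3.
Sum: 200 + 85 + 56.4 + 60.3 = 401.7 Myr.

401.7 million years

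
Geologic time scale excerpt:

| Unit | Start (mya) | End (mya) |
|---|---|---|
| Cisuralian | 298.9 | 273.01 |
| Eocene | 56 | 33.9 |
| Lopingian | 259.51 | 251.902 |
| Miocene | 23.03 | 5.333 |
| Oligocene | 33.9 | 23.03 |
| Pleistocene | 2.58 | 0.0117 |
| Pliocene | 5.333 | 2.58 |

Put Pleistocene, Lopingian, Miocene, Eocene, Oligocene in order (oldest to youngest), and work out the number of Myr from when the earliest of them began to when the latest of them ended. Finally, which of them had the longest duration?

From the excerpt: Pleistocene 2.58–0.0117; Lopingian 259.51–251.902; Miocene 23.03–5.333; Eocene 56–33.9; Oligocene 33.9–23.03 (Ma).
Larger Ma is earlier, so the oldest is Lopingian and the youngest is Pleistocene; oldest to youngest: Lopingian, Eocene, Oligocene, Miocene, Pleistocene.
Oldest start 259.51 minus youngest end 0.0117 gives 259.4983 Myr overall.
Individual lengths (start − end): Miocene 17.697; Lopingian 7.608; Oligocene 10.87; Pleistocene 2.5683; Eocene 22.1. The largest is Eocene at 22.1 Myr.

Lopingian → Eocene → Oligocene → Miocene → Pleistocene; total span 259.4983 Myr; longest is Eocene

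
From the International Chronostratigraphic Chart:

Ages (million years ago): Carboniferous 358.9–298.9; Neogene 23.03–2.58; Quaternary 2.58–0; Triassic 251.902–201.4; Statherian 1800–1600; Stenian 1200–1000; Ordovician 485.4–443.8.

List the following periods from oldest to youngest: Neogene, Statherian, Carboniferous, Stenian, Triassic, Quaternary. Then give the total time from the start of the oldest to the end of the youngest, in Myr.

Statherian, Stenian, Carboniferous, Triassic, Neogene, Quaternary; total span 1800 Myr

From the excerpt: Neogene 23.03–2.58; Statherian 1800–1600; Carboniferous 358.9–298.9; Stenian 1200–1000; Triassic 251.902–201.4; Quaternary 2.58–0 (Ma).
Larger Ma is earlier, so the oldest is Statherian and the youngest is Quaternary; oldest to youngest: Statherian, Stenian, Carboniferous, Triassic, Neogene, Quaternary.
Oldest start 1800 minus youngest end 0 gives 1800 Myr overall.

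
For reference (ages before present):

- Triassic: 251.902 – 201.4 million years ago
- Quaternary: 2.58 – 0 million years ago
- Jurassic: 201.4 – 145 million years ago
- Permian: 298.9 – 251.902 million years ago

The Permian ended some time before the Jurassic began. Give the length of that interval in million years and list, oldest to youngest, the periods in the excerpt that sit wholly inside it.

End of Permian = 251.902 Ma; start of Jurassic = 201.4 Ma.
Gap = 251.902 − 201.4 = 50.502 Myr.
Periods wholly inside 251.902–201.4 Ma: Triassic (251.902–201.4).

50.502 million years; Triassic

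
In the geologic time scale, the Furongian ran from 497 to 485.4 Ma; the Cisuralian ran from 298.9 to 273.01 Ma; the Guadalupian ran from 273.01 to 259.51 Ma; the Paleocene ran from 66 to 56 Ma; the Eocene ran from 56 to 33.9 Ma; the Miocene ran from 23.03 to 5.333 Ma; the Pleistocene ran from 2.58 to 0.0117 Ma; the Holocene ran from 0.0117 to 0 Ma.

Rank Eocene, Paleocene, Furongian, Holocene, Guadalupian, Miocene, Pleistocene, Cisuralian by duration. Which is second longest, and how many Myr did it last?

Eocene, 22.1 million years

Durations: Eocene 22.1; Paleocene 10; Furongian 11.6; Holocene 0.0117; Guadalupian 13.5; Miocene 17.697; Pleistocene 2.5683; Cisuralian 25.89 Myr.
Sorted longest-first: Cisuralian (25.89), Eocene (22.1), Miocene (17.697), Guadalupian (13.5), Furongian (11.6), Paleocene (10), Pleistocene (2.5683), Holocene (0.0117).
The second longest is Eocene at 22.1 Myr.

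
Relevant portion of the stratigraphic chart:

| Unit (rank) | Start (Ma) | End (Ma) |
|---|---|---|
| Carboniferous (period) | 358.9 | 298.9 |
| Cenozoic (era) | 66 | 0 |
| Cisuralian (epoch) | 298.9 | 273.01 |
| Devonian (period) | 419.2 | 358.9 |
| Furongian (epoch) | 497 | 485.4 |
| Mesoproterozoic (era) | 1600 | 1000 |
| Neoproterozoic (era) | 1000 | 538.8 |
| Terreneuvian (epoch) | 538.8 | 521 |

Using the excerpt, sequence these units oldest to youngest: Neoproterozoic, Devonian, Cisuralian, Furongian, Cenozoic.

The oldest of these is Neoproterozoic (starts 1000 Ma) and the youngest is Cenozoic (ends 0 Ma).
In between, by decreasing start age: Furongian (497), Devonian (419.2), Cisuralian (298.9).

Neoproterozoic, then Furongian, then Devonian, then Cisuralian, then Cenozoic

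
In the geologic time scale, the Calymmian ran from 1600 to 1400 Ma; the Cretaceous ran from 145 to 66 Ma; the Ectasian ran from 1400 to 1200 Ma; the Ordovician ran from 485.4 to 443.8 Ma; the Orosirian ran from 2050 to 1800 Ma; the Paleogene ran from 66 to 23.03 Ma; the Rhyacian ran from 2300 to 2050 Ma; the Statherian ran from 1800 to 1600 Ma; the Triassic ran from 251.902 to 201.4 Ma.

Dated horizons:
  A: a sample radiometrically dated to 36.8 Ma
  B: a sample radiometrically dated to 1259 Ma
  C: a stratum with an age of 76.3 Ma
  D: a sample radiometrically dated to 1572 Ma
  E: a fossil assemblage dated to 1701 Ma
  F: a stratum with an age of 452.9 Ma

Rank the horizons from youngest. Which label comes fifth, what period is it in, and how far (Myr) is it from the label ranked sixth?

Smaller Ma means younger, so youngest first: A 36.8 < C 76.3 < F 452.9 < B 1259 < D 1572 < E 1701.
Counting 5 along gives D (1572 Ma); the excerpt puts that inside the Calymmian, 1600–1400 Ma.
Next in line is E (1701 Ma), and 1701 − 1572 = 129 Myr.

D, in the Calymmian; 129 million years to E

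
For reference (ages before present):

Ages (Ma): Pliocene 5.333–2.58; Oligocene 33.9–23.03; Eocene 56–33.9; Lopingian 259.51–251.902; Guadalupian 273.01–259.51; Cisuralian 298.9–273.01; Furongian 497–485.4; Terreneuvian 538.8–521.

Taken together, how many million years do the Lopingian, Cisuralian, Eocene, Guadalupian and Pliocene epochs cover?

Each duration: Lopingian = 7.608; Cisuralian = 25.89; Eocene = 22.1; Guadalupian = 13.5; Pliocene = 2.753.
Sum: 7.608 + 25.89 + 22.1 + 13.5 + 2.753 = 71.851 Myr.

71.851 million years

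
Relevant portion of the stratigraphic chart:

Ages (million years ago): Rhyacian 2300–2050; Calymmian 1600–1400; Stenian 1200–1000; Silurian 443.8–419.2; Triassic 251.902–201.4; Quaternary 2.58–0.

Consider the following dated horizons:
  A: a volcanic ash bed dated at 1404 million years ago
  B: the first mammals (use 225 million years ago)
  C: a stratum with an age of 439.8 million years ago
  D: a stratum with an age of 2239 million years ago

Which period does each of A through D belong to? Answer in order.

Match each age against the start–end ranges in the excerpt: A = 1404 Ma → Calymmian (1600–1400); B = 225 Ma → Triassic (251.902–201.4); C = 439.8 Ma → Silurian (443.8–419.2); D = 2239 Ma → Rhyacian (2300–2050).

A — Calymmian; B — Triassic; C — Silurian; D — Rhyacian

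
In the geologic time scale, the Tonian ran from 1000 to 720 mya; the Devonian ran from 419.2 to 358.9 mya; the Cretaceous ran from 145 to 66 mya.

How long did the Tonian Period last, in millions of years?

1000 − 720 = 280 million years.

280 million years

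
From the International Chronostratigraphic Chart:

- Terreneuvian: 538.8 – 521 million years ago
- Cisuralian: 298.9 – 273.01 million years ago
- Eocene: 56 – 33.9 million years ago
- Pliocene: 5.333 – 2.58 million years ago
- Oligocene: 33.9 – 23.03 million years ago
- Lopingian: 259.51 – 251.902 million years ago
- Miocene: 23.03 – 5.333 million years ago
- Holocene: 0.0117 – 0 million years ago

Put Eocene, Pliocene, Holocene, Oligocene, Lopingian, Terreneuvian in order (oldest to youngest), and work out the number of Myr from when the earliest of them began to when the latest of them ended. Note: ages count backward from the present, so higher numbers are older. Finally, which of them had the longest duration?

Terreneuvian, Lopingian, Eocene, Oligocene, Pliocene, Holocene; total span 538.8 Myr; longest is Eocene

Start ages (Ma): Terreneuvian 538.8, Lopingian 259.51, Eocene 56, Oligocene 33.9, Pliocene 5.333, Holocene 0.0117.
Ordered oldest to youngest: Terreneuvian, Lopingian, Eocene, Oligocene, Pliocene, Holocene.
Span = 538.8 − 0 = 538.8 Myr.
Durations: Terreneuvian 17.8, Eocene 22.1, Oligocene 10.87, Lopingian 7.608, Pliocene 2.753, Holocene 0.0117 → longest is Eocene (22.1 Myr).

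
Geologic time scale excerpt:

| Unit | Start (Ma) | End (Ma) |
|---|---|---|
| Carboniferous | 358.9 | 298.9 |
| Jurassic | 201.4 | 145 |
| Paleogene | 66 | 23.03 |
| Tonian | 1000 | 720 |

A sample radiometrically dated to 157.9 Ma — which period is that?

Jurassic

157.9 Ma lies between 201.4 and 145 Ma, so it falls in the Jurassic.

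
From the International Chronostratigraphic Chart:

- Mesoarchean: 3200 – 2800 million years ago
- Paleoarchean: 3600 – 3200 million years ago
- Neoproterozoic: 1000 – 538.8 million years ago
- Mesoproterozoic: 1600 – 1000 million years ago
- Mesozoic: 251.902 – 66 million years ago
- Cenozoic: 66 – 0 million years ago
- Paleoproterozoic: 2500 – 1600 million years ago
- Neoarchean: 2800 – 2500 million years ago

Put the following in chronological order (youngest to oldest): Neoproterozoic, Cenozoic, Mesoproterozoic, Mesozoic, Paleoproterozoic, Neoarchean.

Cenozoic, Mesozoic, Neoproterozoic, Mesoproterozoic, Paleoproterozoic, Neoarchean

The oldest of these is Neoarchean (starts 2800 Ma) and the youngest is Cenozoic (ends 0 Ma).
In between, by decreasing start age: Paleoproterozoic (2500), Mesoproterozoic (1600), Neoproterozoic (1000), Mesozoic (251.902).
Listing youngest first means reversing that sequence.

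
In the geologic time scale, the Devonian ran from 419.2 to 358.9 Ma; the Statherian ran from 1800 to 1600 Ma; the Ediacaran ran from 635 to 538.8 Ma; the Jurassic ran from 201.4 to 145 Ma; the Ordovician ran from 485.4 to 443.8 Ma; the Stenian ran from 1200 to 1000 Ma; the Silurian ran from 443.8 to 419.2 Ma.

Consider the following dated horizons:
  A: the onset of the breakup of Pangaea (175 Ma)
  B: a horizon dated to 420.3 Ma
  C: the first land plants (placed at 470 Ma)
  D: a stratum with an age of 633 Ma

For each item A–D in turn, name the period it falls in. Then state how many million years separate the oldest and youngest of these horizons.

A: 175 Ma lies in 201.4–145 Ma, so Jurassic.
B: 420.3 Ma lies in 443.8–419.2 Ma, so Silurian.
C: 470 Ma lies in 485.4–443.8 Ma, so Ordovician.
D: 633 Ma lies in 635–538.8 Ma, so Ediacaran.
Oldest = 633 Ma, youngest = 175 Ma → span 458 Myr.

A — Jurassic; B — Silurian; C — Ordovician; D — Ediacaran; span 458 million years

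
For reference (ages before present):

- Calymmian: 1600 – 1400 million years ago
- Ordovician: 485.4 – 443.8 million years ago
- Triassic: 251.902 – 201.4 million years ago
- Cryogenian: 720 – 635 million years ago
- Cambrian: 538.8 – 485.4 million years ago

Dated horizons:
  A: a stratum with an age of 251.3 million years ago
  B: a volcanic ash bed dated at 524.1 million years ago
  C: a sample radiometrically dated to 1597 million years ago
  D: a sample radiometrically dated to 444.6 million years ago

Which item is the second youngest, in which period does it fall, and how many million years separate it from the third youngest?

D, in the Ordovician; 79.5 million years to B

Smaller Ma means younger, so youngest first: A 251.3 < D 444.6 < B 524.1 < C 1597.
Counting 2 along gives D (444.6 Ma); the excerpt puts that inside the Ordovician, 485.4–443.8 Ma.
Next in line is B (524.1 Ma), and 524.1 − 444.6 = 79.5 Myr.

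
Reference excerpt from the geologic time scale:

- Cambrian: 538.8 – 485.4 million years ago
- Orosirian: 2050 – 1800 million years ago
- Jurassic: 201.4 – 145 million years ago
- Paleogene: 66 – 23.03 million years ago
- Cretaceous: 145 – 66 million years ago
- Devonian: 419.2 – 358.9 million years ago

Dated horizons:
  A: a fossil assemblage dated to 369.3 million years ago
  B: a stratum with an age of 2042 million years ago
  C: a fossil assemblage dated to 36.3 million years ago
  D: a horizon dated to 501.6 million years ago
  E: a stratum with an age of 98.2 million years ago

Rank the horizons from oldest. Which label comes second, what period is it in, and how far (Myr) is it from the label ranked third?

D, in the Cambrian; 132.3 million years to A

Sorted oldest-first by Ma: B (2042), D (501.6), A (369.3), E (98.2), C (36.3).
The second oldest is D at 501.6 Ma, which lies in 538.8–485.4 Ma: the Cambrian.
The third oldest is A at 369.3 Ma; separation = |501.6 − 369.3| = 132.3 Myr.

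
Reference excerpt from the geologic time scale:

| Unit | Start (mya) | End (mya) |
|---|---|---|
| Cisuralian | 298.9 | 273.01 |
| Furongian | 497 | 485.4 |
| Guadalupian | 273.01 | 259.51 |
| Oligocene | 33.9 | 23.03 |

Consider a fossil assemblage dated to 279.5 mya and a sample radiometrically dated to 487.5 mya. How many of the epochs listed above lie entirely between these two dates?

Checking each listed span, none has both start < 487.5 Ma and end > 279.5 Ma — every epoch straddles one of the two dates or lies outside them — so the count is 0.

0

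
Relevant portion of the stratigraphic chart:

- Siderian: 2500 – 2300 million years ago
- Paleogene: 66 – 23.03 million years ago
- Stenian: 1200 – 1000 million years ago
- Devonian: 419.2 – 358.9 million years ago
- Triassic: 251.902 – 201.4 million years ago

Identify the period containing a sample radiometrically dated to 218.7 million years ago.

218.7 Ma lies between 251.902 and 201.4 Ma, so it falls in the Triassic.

Triassic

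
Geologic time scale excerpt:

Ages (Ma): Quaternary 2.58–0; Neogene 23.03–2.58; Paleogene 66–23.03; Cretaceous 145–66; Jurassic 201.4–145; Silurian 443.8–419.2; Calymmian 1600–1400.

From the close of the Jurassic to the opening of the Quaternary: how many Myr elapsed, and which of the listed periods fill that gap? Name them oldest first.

142.42 million years; Cretaceous, Paleogene, Neogene

End of Jurassic = 145 Ma; start of Quaternary = 2.58 Ma.
Gap = 145 − 2.58 = 142.42 Myr.
Periods wholly inside 145–2.58 Ma: Cretaceous (145–66), Paleogene (66–23.03), Neogene (23.03–2.58).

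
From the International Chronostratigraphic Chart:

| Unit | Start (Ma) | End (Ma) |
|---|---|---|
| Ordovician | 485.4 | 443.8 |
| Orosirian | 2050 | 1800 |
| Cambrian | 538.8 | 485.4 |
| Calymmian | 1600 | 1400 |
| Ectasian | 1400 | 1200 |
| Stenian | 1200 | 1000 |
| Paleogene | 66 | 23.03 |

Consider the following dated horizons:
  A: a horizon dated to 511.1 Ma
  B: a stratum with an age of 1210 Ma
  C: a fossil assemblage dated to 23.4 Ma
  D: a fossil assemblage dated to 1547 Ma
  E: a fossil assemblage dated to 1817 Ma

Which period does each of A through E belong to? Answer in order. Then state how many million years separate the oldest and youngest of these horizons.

A — Cambrian; B — Ectasian; C — Paleogene; D — Calymmian; E — Orosirian; span 1793.6 million years

Match each age against the start–end ranges in the excerpt: A = 511.1 Ma → Cambrian (538.8–485.4); B = 1210 Ma → Ectasian (1400–1200); C = 23.4 Ma → Paleogene (66–23.03); D = 1547 Ma → Calymmian (1600–1400); E = 1817 Ma → Orosirian (2050–1800).
The largest age is 1817 Ma and the smallest is 23.4 Ma; their difference is 1793.6 Myr.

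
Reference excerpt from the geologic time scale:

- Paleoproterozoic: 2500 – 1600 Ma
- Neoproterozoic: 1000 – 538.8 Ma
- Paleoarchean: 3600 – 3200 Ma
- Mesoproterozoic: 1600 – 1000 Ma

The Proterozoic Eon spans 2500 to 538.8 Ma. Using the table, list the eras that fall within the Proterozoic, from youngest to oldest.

Neoproterozoic, Mesoproterozoic, Paleoproterozoic

Eras with both bounds inside 2500–538.8 Ma: Neoproterozoic (1000–538.8), Mesoproterozoic (1600–1000), Paleoproterozoic (2500–1600).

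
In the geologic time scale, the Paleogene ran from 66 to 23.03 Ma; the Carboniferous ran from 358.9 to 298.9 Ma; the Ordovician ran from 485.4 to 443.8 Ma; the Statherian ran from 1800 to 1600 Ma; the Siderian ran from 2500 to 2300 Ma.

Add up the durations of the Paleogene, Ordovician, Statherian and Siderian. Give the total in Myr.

Each duration: Paleogene = 42.97; Ordovician = 41.6; Statherian = 200; Siderian = 200.
Sum: 42.97 + 41.6 + 200 + 200 = 484.57 Myr.

484.57 million years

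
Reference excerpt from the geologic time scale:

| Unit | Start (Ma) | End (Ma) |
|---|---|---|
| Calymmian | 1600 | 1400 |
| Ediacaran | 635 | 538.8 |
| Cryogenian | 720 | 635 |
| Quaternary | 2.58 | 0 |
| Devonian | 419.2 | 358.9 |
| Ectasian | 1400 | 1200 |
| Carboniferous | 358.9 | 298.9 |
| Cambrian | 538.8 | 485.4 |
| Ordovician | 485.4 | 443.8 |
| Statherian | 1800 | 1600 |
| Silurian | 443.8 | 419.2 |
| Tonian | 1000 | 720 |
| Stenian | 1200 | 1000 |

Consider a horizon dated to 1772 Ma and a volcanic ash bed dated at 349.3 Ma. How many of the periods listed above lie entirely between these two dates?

1772 Ma sits inside the Statherian (1800–1600) and 349.3 Ma inside the Carboniferous (358.9–298.9); neither of those is wholly between the two dates.
The listed periods lying completely between them are Calymmian, Ectasian, Stenian, Tonian, Cryogenian, Ediacaran, Cambrian, Ordovician, Silurian, Devonian — 10 in all.

10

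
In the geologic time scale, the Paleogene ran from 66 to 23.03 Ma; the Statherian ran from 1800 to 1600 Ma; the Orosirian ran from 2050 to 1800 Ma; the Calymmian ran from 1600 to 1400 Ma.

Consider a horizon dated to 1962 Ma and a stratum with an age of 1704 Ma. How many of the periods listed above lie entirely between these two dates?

The older date is 1962 Ma and the younger is 1704 Ma.
No period both begins after 1962 Ma and ends before 1704 Ma, so the count is 0.

0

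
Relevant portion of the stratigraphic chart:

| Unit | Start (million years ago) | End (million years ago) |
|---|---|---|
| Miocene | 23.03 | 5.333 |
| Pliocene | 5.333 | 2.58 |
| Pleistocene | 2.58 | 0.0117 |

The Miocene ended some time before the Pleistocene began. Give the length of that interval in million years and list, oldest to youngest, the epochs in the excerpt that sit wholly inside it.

End of Miocene = 5.333 Ma; start of Pleistocene = 2.58 Ma.
Gap = 5.333 − 2.58 = 2.753 Myr.
Epochs wholly inside 5.333–2.58 Ma: Pliocene (5.333–2.58).

2.753 million years; Pliocene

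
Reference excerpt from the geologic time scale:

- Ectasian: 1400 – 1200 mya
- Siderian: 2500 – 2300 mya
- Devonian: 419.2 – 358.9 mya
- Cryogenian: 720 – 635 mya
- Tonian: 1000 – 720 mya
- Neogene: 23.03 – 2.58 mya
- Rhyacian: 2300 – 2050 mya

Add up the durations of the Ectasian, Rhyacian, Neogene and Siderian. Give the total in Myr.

670.45 million years

Each duration: Ectasian = 200; Rhyacian = 250; Neogene = 20.45; Siderian = 200.
Sum: 200 + 250 + 20.45 + 200 = 670.45 Myr.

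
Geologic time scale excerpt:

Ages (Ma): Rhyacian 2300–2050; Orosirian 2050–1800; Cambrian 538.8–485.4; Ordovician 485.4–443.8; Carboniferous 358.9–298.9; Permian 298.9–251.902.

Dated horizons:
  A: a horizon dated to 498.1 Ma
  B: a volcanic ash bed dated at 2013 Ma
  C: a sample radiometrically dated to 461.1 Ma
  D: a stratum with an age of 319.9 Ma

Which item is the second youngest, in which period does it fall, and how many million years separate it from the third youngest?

C, in the Ordovician; 37 million years to A

Smaller Ma means younger, so youngest first: D 319.9 < C 461.1 < A 498.1 < B 2013.
Counting 2 along gives C (461.1 Ma); the excerpt puts that inside the Ordovician, 485.4–443.8 Ma.
Next in line is A (498.1 Ma), and 498.1 − 461.1 = 37 Myr.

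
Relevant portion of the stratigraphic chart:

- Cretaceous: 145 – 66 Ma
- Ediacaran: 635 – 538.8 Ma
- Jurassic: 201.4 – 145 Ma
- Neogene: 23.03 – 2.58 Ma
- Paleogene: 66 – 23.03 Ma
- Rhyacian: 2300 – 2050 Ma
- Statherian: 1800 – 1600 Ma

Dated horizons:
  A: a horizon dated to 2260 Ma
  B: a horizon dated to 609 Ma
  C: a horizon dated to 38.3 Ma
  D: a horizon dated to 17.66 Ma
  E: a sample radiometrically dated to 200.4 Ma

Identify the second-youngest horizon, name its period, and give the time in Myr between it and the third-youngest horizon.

Smaller Ma means younger, so youngest first: D 17.66 < C 38.3 < E 200.4 < B 609 < A 2260.
Counting 2 along gives C (38.3 Ma); the excerpt puts that inside the Paleogene, 66–23.03 Ma.
Next in line is E (200.4 Ma), and 200.4 − 38.3 = 162.1 Myr.

C, in the Paleogene; 162.1 million years to E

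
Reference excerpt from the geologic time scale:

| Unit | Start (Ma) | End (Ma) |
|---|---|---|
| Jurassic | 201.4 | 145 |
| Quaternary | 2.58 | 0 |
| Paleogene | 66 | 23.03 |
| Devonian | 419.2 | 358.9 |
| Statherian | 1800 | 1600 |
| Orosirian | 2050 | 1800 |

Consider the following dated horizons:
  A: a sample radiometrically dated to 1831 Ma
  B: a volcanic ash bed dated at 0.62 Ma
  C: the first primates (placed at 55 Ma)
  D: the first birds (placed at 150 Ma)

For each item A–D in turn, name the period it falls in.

A — Orosirian; B — Quaternary; C — Paleogene; D — Jurassic

A: 1831 Ma lies in 2050–1800 Ma, so Orosirian.
B: 0.62 Ma lies in 2.58–0 Ma, so Quaternary.
C: 55 Ma lies in 66–23.03 Ma, so Paleogene.
D: 150 Ma lies in 201.4–145 Ma, so Jurassic.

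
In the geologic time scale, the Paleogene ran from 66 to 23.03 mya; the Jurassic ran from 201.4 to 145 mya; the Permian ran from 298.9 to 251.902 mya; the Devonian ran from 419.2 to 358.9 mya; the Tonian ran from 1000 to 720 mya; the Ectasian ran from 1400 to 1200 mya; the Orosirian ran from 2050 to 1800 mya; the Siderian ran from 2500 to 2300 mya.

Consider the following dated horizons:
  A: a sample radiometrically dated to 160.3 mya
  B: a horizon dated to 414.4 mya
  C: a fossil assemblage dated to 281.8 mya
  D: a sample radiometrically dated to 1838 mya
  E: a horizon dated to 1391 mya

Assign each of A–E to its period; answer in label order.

A — Jurassic; B — Devonian; C — Permian; D — Orosirian; E — Ectasian

A: 160.3 Ma lies in 201.4–145 Ma, so Jurassic.
B: 414.4 Ma lies in 419.2–358.9 Ma, so Devonian.
C: 281.8 Ma lies in 298.9–251.902 Ma, so Permian.
D: 1838 Ma lies in 2050–1800 Ma, so Orosirian.
E: 1391 Ma lies in 1400–1200 Ma, so Ectasian.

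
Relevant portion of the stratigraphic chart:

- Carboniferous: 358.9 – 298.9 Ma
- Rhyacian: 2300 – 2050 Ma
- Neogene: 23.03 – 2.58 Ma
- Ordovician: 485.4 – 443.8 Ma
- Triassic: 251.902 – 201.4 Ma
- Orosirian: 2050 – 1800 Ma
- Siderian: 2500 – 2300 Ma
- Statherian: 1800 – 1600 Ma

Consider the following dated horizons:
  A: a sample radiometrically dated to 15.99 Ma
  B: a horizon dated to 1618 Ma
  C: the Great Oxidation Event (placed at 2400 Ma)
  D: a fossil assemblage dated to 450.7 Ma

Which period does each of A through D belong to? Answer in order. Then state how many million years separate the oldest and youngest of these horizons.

A — Neogene; B — Statherian; C — Siderian; D — Ordovician; span 2384.01 million years

A: 15.99 Ma lies in 23.03–2.58 Ma, so Neogene.
B: 1618 Ma lies in 1800–1600 Ma, so Statherian.
C: 2400 Ma lies in 2500–2300 Ma, so Siderian.
D: 450.7 Ma lies in 485.4–443.8 Ma, so Ordovician.
Oldest = 2400 Ma, youngest = 15.99 Ma → span 2384.01 Myr.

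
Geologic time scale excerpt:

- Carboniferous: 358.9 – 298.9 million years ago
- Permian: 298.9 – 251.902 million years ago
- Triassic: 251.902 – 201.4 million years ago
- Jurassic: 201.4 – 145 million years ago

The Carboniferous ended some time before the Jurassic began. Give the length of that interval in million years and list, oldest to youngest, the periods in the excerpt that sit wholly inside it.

97.5 million years; Permian, Triassic

End of Carboniferous = 298.9 Ma; start of Jurassic = 201.4 Ma.
Gap = 298.9 − 201.4 = 97.5 Myr.
Periods wholly inside 298.9–201.4 Ma: Permian (298.9–251.902), Triassic (251.902–201.4).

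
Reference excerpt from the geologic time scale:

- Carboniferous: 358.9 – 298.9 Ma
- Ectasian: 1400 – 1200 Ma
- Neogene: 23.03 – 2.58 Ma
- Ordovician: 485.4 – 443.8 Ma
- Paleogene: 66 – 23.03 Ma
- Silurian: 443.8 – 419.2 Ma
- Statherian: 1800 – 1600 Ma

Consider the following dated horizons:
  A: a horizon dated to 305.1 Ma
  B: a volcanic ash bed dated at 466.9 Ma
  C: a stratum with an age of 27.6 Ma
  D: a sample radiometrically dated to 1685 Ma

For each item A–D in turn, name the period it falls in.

A — Carboniferous; B — Ordovician; C — Paleogene; D — Statherian

A: 305.1 Ma lies in 358.9–298.9 Ma, so Carboniferous.
B: 466.9 Ma lies in 485.4–443.8 Ma, so Ordovician.
C: 27.6 Ma lies in 66–23.03 Ma, so Paleogene.
D: 1685 Ma lies in 1800–1600 Ma, so Statherian.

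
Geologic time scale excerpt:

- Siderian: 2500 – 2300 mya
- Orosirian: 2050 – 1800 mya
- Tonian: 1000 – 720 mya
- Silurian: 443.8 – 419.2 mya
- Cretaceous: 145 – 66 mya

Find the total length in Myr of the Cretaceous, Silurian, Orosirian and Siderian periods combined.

553.6 million years

Each duration: Cretaceous = 79; Silurian = 24.6; Orosirian = 250; Siderian = 200.
Sum: 79 + 24.6 + 250 + 200 = 553.6 Myr.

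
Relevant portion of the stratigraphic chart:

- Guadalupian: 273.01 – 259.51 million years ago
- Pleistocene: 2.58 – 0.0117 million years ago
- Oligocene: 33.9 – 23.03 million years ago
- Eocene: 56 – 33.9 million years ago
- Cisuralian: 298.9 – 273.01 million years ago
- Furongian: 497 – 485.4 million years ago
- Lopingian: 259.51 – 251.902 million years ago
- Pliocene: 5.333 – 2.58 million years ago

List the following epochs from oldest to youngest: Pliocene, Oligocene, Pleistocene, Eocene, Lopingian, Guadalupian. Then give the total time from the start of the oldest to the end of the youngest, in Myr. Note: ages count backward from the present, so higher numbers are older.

Guadalupian, Lopingian, Eocene, Oligocene, Pliocene, Pleistocene; total span 272.9983 Myr

Start ages (Ma): Guadalupian 273.01, Lopingian 259.51, Eocene 56, Oligocene 33.9, Pliocene 5.333, Pleistocene 2.58.
Ordered oldest to youngest: Guadalupian, Lopingian, Eocene, Oligocene, Pliocene, Pleistocene.
Span = 273.01 − 0.0117 = 272.9983 Myr.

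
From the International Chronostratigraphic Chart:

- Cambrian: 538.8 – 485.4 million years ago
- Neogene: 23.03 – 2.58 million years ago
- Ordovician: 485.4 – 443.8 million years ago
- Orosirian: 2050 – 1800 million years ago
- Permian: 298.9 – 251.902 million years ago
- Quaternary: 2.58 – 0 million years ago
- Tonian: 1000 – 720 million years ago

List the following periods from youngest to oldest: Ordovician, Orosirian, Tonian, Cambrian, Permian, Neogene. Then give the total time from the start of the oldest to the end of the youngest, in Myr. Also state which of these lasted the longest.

Start ages (Ma): Orosirian 2050, Tonian 1000, Cambrian 538.8, Ordovician 485.4, Permian 298.9, Neogene 23.03.
Ordered youngest to oldest: Neogene, Permian, Ordovician, Cambrian, Tonian, Orosirian.
Span = 2050 − 2.58 = 2047.42 Myr.
Durations: Permian 46.998, Orosirian 250, Cambrian 53.4, Ordovician 41.6, Neogene 20.45, Tonian 280 → longest is Tonian (280 Myr).

Neogene → Permian → Ordovician → Cambrian → Tonian → Orosirian; total span 2047.42 Myr; longest is Tonian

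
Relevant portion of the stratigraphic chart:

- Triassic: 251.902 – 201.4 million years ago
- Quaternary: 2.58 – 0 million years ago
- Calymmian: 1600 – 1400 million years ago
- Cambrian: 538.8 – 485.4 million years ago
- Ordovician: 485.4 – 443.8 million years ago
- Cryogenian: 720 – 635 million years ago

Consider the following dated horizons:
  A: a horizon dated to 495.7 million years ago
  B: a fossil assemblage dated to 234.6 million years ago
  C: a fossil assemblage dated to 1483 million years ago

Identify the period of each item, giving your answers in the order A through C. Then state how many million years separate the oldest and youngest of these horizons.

Match each age against the start–end ranges in the excerpt: A = 495.7 Ma → Cambrian (538.8–485.4); B = 234.6 Ma → Triassic (251.902–201.4); C = 1483 Ma → Calymmian (1600–1400).
The largest age is 1483 Ma and the smallest is 234.6 Ma; their difference is 1248.4 Myr.

A — Cambrian; B — Triassic; C — Calymmian; span 1248.4 million years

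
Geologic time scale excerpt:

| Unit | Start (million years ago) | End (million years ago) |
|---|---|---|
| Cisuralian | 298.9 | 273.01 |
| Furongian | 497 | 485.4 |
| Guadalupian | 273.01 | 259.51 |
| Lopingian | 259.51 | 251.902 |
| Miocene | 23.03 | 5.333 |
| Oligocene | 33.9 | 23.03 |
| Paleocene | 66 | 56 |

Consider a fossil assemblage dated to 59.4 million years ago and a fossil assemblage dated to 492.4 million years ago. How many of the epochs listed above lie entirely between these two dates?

492.4 Ma sits inside the Furongian (497–485.4) and 59.4 Ma inside the Paleocene (66–56); neither of those is wholly between the two dates.
The listed epochs lying completely between them are Cisuralian, Guadalupian, Lopingian — 3 in all.

3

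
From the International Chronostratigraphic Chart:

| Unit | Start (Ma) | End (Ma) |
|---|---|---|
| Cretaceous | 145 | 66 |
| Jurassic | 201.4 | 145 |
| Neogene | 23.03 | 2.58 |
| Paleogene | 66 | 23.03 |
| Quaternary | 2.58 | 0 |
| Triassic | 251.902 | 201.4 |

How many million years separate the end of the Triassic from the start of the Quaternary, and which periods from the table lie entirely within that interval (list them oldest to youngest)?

The Triassic closes at 201.4 Ma and the Quaternary opens at 2.58 Ma, so the interval is 201.4 − 2.58 = 198.82 Myr.
A period fits inside if it starts at or after 201.4 Ma and ends at or before 2.58 Ma; oldest first that gives Jurassic, Cretaceous, Paleogene, Neogene.

198.82 million years; Jurassic, Cretaceous, Paleogene, Neogene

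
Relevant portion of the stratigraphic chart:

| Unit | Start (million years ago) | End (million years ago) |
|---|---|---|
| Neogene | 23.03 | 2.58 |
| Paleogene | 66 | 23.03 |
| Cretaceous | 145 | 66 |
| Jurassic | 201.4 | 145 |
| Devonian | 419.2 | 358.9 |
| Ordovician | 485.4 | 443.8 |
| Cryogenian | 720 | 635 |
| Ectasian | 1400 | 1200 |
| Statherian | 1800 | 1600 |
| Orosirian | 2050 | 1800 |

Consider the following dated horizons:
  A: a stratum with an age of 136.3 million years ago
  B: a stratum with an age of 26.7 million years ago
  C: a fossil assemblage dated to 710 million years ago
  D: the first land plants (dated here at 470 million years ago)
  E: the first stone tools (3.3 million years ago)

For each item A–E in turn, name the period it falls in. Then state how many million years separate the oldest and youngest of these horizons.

Match each age against the start–end ranges in the excerpt: A = 136.3 Ma → Cretaceous (145–66); B = 26.7 Ma → Paleogene (66–23.03); C = 710 Ma → Cryogenian (720–635); D = 470 Ma → Ordovician (485.4–443.8); E = 3.3 Ma → Neogene (23.03–2.58).
The largest age is 710 Ma and the smallest is 3.3 Ma; their difference is 706.7 Myr.

A — Cretaceous; B — Paleogene; C — Cryogenian; D — Ordovician; E — Neogene; span 706.7 million years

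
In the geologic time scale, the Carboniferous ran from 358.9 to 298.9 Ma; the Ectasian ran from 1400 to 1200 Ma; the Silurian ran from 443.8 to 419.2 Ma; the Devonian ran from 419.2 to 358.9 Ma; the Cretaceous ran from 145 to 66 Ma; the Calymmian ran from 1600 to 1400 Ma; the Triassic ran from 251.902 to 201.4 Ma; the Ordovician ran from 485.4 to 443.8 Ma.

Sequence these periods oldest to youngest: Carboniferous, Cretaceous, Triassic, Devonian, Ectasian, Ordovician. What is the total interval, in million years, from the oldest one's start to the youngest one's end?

Ectasian → Ordovician → Devonian → Carboniferous → Triassic → Cretaceous; total span 1334 Myr

Start ages (Ma): Ectasian 1400, Ordovician 485.4, Devonian 419.2, Carboniferous 358.9, Triassic 251.902, Cretaceous 145.
Ordered oldest to youngest: Ectasian, Ordovician, Devonian, Carboniferous, Triassic, Cretaceous.
Span = 1400 − 66 = 1334 Myr.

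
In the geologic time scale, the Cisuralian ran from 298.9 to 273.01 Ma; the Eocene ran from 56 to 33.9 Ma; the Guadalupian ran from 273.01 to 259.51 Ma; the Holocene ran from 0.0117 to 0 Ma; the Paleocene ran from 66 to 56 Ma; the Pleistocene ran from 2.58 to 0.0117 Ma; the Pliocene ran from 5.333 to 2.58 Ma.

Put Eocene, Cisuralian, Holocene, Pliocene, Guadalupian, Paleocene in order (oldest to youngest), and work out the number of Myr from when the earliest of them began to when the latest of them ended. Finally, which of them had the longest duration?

Cisuralian → Guadalupian → Paleocene → Eocene → Pliocene → Holocene; total span 298.9 Myr; longest is Cisuralian

From the excerpt: Eocene 56–33.9; Cisuralian 298.9–273.01; Holocene 0.0117–0; Pliocene 5.333–2.58; Guadalupian 273.01–259.51; Paleocene 66–56 (Ma).
Larger Ma is earlier, so the oldest is Cisuralian and the youngest is Holocene; oldest to youngest: Cisuralian, Guadalupian, Paleocene, Eocene, Pliocene, Holocene.
Oldest start 298.9 minus youngest end 0 gives 298.9 Myr overall.
Individual lengths (start − end): Holocene 0.0117; Pliocene 2.753; Guadalupian 13.5; Paleocene 10; Cisuralian 25.89; Eocene 22.1. The largest is Cisuralian at 25.89 Myr.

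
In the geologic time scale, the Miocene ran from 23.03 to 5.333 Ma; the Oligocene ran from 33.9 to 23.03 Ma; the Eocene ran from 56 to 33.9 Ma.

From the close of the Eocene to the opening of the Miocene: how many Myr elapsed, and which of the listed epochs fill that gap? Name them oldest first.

The Eocene closes at 33.9 Ma and the Miocene opens at 23.03 Ma, so the interval is 33.9 − 23.03 = 10.87 Myr.
An epoch fits inside if it starts at or after 33.9 Ma and ends at or before 23.03 Ma; oldest first that gives Oligocene.

10.87 million years; Oligocene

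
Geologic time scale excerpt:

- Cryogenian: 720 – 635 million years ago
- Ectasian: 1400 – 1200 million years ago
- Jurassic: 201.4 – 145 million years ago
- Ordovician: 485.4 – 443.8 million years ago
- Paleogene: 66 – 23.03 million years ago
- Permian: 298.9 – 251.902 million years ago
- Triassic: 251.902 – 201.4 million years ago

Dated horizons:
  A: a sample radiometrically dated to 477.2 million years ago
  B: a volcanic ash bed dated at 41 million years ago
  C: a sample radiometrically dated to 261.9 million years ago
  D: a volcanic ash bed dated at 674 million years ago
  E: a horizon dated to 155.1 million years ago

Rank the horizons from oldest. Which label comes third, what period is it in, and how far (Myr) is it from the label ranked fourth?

Sorted oldest-first by Ma: D (674), A (477.2), C (261.9), E (155.1), B (41).
The third oldest is C at 261.9 Ma, which lies in 298.9–251.902 Ma: the Permian.
The fourth oldest is E at 155.1 Ma; separation = |261.9 − 155.1| = 106.8 Myr.

C, in the Permian; 106.8 million years to E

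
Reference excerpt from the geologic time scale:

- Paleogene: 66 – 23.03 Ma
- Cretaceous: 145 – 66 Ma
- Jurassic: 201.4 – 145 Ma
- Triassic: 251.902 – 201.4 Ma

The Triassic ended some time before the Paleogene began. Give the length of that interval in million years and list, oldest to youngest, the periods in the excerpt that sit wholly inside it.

The Triassic closes at 201.4 Ma and the Paleogene opens at 66 Ma, so the interval is 201.4 − 66 = 135.4 Myr.
A period fits inside if it starts at or after 201.4 Ma and ends at or before 66 Ma; oldest first that gives Jurassic, Cretaceous.

135.4 million years; Jurassic, Cretaceous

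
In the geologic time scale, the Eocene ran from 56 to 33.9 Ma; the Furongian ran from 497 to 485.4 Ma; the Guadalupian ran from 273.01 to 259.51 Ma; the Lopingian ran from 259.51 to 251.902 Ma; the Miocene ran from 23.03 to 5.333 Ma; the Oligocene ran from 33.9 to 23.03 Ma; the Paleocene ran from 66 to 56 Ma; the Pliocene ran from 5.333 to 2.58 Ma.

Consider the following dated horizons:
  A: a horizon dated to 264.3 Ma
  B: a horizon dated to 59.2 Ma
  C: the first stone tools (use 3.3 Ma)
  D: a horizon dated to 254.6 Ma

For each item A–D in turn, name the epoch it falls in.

A: 264.3 Ma lies in 273.01–259.51 Ma, so Guadalupian.
B: 59.2 Ma lies in 66–56 Ma, so Paleocene.
C: 3.3 Ma lies in 5.333–2.58 Ma, so Pliocene.
D: 254.6 Ma lies in 259.51–251.902 Ma, so Lopingian.

A — Guadalupian; B — Paleocene; C — Pliocene; D — Lopingian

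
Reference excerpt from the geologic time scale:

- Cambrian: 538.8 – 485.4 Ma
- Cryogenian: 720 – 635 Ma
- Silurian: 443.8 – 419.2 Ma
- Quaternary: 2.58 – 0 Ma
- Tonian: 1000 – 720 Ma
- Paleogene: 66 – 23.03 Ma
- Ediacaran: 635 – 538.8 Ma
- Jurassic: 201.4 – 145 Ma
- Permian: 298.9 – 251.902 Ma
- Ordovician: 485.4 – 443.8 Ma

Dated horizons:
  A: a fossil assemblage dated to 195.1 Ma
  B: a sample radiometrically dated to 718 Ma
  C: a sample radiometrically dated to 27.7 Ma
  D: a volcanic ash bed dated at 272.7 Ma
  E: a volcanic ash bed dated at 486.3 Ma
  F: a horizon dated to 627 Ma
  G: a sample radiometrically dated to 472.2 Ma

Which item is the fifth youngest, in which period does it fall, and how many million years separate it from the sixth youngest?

Sorted youngest-first by Ma: C (27.7), A (195.1), D (272.7), G (472.2), E (486.3), F (627), B (718).
The fifth youngest is E at 486.3 Ma, which lies in 538.8–485.4 Ma: the Cambrian.
The sixth youngest is F at 627 Ma; separation = |486.3 − 627| = 140.7 Myr.

E, in the Cambrian; 140.7 million years to F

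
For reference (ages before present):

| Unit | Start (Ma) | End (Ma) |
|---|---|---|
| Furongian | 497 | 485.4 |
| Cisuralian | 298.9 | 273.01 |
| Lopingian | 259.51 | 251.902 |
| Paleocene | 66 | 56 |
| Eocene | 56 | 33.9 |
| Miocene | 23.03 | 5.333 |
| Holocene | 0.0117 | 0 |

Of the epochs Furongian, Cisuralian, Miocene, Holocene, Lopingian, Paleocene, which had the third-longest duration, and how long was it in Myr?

Durations: Furongian 11.6; Cisuralian 25.89; Miocene 17.697; Holocene 0.0117; Lopingian 7.608; Paleocene 10 Myr.
Sorted longest-first: Cisuralian (25.89), Miocene (17.697), Furongian (11.6), Paleocene (10), Lopingian (7.608), Holocene (0.0117).
The third longest is Furongian at 11.6 Myr.

Furongian, 11.6 million years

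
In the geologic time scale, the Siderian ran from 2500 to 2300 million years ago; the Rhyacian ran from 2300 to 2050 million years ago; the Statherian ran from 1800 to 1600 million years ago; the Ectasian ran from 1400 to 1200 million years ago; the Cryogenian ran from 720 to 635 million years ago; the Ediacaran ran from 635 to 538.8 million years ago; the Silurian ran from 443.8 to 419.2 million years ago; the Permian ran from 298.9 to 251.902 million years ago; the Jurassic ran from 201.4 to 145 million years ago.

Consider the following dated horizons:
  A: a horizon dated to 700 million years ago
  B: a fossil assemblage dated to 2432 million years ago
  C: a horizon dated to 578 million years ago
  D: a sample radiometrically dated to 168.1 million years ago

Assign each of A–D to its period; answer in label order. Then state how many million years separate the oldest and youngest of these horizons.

A: 700 Ma lies in 720–635 Ma, so Cryogenian.
B: 2432 Ma lies in 2500–2300 Ma, so Siderian.
C: 578 Ma lies in 635–538.8 Ma, so Ediacaran.
D: 168.1 Ma lies in 201.4–145 Ma, so Jurassic.
Oldest = 2432 Ma, youngest = 168.1 Ma → span 2263.9 Myr.

A — Cryogenian; B — Siderian; C — Ediacaran; D — Jurassic; span 2263.9 million years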